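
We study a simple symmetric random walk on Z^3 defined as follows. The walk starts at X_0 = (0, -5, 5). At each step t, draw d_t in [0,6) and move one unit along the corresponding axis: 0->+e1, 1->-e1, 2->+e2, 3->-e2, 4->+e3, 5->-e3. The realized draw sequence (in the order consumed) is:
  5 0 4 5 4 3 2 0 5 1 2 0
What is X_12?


(2, -4, 4)

t=0: X=(0, -5, 5), d=5 → -e3, X_1=(0, -5, 4)
t=1: X=(0, -5, 4), d=0 → +e1, X_2=(1, -5, 4)
t=2: X=(1, -5, 4), d=4 → +e3, X_3=(1, -5, 5)
t=3: X=(1, -5, 5), d=5 → -e3, X_4=(1, -5, 4)
t=4: X=(1, -5, 4), d=4 → +e3, X_5=(1, -5, 5)
t=5: X=(1, -5, 5), d=3 → -e2, X_6=(1, -6, 5)
t=6: X=(1, -6, 5), d=2 → +e2, X_7=(1, -5, 5)
t=7: X=(1, -5, 5), d=0 → +e1, X_8=(2, -5, 5)
t=8: X=(2, -5, 5), d=5 → -e3, X_9=(2, -5, 4)
t=9: X=(2, -5, 4), d=1 → -e1, X_10=(1, -5, 4)
t=10: X=(1, -5, 4), d=2 → +e2, X_11=(1, -4, 4)
t=11: X=(1, -4, 4), d=0 → +e1, X_12=(2, -4, 4)


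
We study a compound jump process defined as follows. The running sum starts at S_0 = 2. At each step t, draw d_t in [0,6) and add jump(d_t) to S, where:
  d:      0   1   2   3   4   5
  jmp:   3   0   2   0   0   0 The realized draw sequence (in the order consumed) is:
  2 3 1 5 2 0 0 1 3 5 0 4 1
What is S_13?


15

t=0: S=2, d=2, jump=2, S_1=4
t=1: S=4, d=3, jump=0, S_2=4
t=2: S=4, d=1, jump=0, S_3=4
t=3: S=4, d=5, jump=0, S_4=4
t=4: S=4, d=2, jump=2, S_5=6
t=5: S=6, d=0, jump=3, S_6=9
t=6: S=9, d=0, jump=3, S_7=12
t=7: S=12, d=1, jump=0, S_8=12
t=8: S=12, d=3, jump=0, S_9=12
t=9: S=12, d=5, jump=0, S_10=12
t=10: S=12, d=0, jump=3, S_11=15
t=11: S=15, d=4, jump=0, S_12=15
t=12: S=15, d=1, jump=0, S_13=15


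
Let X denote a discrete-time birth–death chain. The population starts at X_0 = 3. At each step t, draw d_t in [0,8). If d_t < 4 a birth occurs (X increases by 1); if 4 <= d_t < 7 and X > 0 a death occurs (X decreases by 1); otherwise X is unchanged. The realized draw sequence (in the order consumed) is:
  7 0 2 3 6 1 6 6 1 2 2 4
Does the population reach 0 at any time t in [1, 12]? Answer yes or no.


t=0: X=3, d=7 → hold, X_1=3
t=1: X=3, d=0 → birth, X_2=4
t=2: X=4, d=2 → birth, X_3=5
t=3: X=5, d=3 → birth, X_4=6
t=4: X=6, d=6 → death, X_5=5
t=5: X=5, d=1 → birth, X_6=6
t=6: X=6, d=6 → death, X_7=5
t=7: X=5, d=6 → death, X_8=4
t=8: X=4, d=1 → birth, X_9=5
t=9: X=5, d=2 → birth, X_10=6
t=10: X=6, d=2 → birth, X_11=7
t=11: X=7, d=4 → death, X_12=6

no


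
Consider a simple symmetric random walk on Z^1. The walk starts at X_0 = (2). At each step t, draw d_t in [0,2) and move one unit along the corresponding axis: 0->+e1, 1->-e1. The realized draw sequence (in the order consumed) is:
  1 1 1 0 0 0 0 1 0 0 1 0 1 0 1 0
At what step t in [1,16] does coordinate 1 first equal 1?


1

t=0: X=(2), d=1 → -e1, X_1=(1)
t=1: X=(1), d=1 → -e1, X_2=(0)
t=2: X=(0), d=1 → -e1, X_3=(-1)
t=3: X=(-1), d=0 → +e1, X_4=(0)
t=4: X=(0), d=0 → +e1, X_5=(1)
t=5: X=(1), d=0 → +e1, X_6=(2)
t=6: X=(2), d=0 → +e1, X_7=(3)
t=7: X=(3), d=1 → -e1, X_8=(2)
t=8: X=(2), d=0 → +e1, X_9=(3)
t=9: X=(3), d=0 → +e1, X_10=(4)
t=10: X=(4), d=1 → -e1, X_11=(3)
t=11: X=(3), d=0 → +e1, X_12=(4)
t=12: X=(4), d=1 → -e1, X_13=(3)
t=13: X=(3), d=0 → +e1, X_14=(4)
t=14: X=(4), d=1 → -e1, X_15=(3)
t=15: X=(3), d=0 → +e1, X_16=(4)


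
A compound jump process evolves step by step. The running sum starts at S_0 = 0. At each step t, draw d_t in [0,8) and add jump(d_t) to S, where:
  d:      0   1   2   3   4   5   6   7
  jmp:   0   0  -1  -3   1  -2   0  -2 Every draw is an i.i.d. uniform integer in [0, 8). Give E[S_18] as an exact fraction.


Outcome values over d=0..7: [0, 0, -1, -3, 1, -2, 0, -2]
Σy = -7, Σy² = 19, M = 8
μ = -7/8 = -7/8,  σ² = 19/8 − (-7/8)² = 103/64
E[S_18] = 0 + 18·(-7/8) = -63/4

-63/4


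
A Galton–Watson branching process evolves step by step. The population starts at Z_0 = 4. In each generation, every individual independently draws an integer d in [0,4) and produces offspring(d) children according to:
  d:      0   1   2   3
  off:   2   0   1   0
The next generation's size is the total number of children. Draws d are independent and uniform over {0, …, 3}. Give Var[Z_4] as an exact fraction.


51975/16384

Outcome values over d=0..3: [2, 0, 1, 0]
Σy = 3, Σy² = 5, M = 4
μ = 3/4 = 3/4,  σ² = 5/4 − (3/4)² = 11/16
V_0 = 0, E_0 = 4
V_1 = 11/16·E_0 + (3/4)²·V_0 = 11/4;  E_1 = 3
V_2 = 11/16·E_1 + (3/4)²·V_1 = 231/64;  E_2 = 9/4
V_3 = 11/16·E_2 + (3/4)²·V_2 = 3663/1024;  E_3 = 27/16
V_4 = 11/16·E_3 + (3/4)²·V_3 = 51975/16384;  E_4 = 81/64


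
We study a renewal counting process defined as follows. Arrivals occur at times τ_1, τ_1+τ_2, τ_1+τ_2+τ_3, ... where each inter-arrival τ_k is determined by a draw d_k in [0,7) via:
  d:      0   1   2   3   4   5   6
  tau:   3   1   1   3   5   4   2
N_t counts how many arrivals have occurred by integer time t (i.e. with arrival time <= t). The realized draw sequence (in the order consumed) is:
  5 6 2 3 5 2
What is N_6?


2

draw d_1=5: τ_1=4, arrival time A_1=4
draw d_2=6: τ_2=2, arrival time A_2=6
draw d_3=2: τ_3=1, arrival time A_3=7
draw d_4=3: τ_4=3, arrival time A_4=10
draw d_5=5: τ_5=4, arrival time A_5=14
draw d_6=2: τ_6=1, arrival time A_6=15
N_t over t=0..6: 0:0 1:0 2:0 3:0 4:1 5:1 6:2


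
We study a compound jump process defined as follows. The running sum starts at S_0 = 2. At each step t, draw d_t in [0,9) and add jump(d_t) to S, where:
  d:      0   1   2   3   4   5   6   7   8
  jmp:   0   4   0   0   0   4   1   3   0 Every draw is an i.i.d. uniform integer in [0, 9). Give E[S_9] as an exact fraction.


Outcome values over d=0..8: [0, 4, 0, 0, 0, 4, 1, 3, 0]
Σy = 12, Σy² = 42, M = 9
μ = 12/9 = 4/3,  σ² = 42/9 − (4/3)² = 26/9
E[S_9] = 2 + 9·(4/3) = 14

14


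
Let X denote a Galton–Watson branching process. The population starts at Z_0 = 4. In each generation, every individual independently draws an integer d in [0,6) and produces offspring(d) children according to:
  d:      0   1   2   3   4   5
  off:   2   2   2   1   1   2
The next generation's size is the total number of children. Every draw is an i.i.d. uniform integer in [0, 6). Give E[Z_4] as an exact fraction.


Outcome values over d=0..5: [2, 2, 2, 1, 1, 2]
Σy = 10, Σy² = 18, M = 6
μ = 10/6 = 5/3,  σ² = 18/6 − (5/3)² = 2/9
E[Z_0] = 4
E[Z_1] = 5/3·E[Z_0] = 20/3
E[Z_2] = 5/3·E[Z_1] = 100/9
E[Z_3] = 5/3·E[Z_2] = 500/27
E[Z_4] = 5/3·E[Z_3] = 2500/81

2500/81


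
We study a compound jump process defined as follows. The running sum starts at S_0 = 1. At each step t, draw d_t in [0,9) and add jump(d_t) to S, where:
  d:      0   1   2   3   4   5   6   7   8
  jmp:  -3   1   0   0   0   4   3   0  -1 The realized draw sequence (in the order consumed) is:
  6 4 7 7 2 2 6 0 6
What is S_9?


7

t=0: S=1, d=6, jump=3, S_1=4
t=1: S=4, d=4, jump=0, S_2=4
t=2: S=4, d=7, jump=0, S_3=4
t=3: S=4, d=7, jump=0, S_4=4
t=4: S=4, d=2, jump=0, S_5=4
t=5: S=4, d=2, jump=0, S_6=4
t=6: S=4, d=6, jump=3, S_7=7
t=7: S=7, d=0, jump=-3, S_8=4
t=8: S=4, d=6, jump=3, S_9=7


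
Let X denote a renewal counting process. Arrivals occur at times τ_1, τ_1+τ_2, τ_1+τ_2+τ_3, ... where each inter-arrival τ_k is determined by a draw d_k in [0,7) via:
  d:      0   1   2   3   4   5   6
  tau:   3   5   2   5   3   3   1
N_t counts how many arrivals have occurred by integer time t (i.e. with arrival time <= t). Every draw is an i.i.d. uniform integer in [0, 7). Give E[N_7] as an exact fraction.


Inter-arrival values over d=0..6: [3, 5, 2, 5, 3, 3, 1]
Each d has probability 1/7, so the pmf of τ is: f(1) = 1/7, f(2) = 1/7, f(3) = 3/7, f(5) = 2/7
Renewal equation for m(n) = E[N_n]: condition on τ_1 = k (if k <= n, one arrival plus a fresh copy on the remaining n−k steps): m(n) = F(n) + Σ_{k<=n} f(k)·m(n−k), where F(n) = P(τ <= n) and m(0) = 0
m(1) = F(1) = 1/7
m(2) = F(2) + f(1)·m(1) = 2/7 + 1/7·1/7 = 15/49
m(3) = F(3) + f(1)·m(2) + f(2)·m(1) = 5/7 + 1/7·15/49 + 1/7·1/7 = 267/343
m(4) = F(4) + f(1)·m(3) + f(2)·m(2) + f(3)·m(1) = 5/7 + 1/7·267/343 + 1/7·15/49 + 3/7·1/7 = 2234/2401
m(5) = F(5) + f(1)·m(4) + f(2)·m(3) + f(3)·m(2) = 1 + 1/7·2234/2401 + 1/7·267/343 + 3/7·15/49 = 23115/16807
m(6) = F(6) + f(1)·m(5) + f(2)·m(4) + f(3)·m(3) + f(5)·m(1) = 1 + 1/7·23115/16807 + 1/7·2234/2401 + 3/7·267/343 + 2/7·1/7 = 200453/117649
m(7) = F(7) + f(1)·m(6) + f(2)·m(5) + f(3)·m(4) + f(5)·m(2) = 1 + 1/7·200453/117649 + 1/7·23115/16807 + 3/7·2234/2401 + 2/7·15/49 = 1586229/823543
E[N_7] = m(7) = 1586229/823543

1586229/823543


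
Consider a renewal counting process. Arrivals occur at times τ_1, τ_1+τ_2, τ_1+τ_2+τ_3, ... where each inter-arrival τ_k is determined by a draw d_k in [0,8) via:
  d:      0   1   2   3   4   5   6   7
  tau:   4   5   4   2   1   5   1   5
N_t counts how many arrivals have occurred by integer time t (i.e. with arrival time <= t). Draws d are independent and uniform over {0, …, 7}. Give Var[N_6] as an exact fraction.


Inter-arrival values over d=0..7: [4, 5, 4, 2, 1, 5, 1, 5]
Each d has probability 1/8, so the pmf of τ is: f(1) = 1/4, f(2) = 1/8, f(4) = 1/4, f(5) = 3/8
Let p_n(j) = P(N_n = j), with p_0 = [1]. Condition on τ_1: p_n(0) = P(τ > n), and for j >= 1, p_n(j) = Σ_{k<=n} f(k)·p_{n−k}(j−1)
p_1 = [3/4, 1/4]  (j = 0..1)
p_2 = [5/8, 5/16, 1/16]  (j = 0..2)
p_3 = [5/8, 1/4, 7/64, 1/64]  (j = 0..3)
p_4 = [3/8, 31/64, 13/128, 9/256, 1/256]  (j = 0..4)
p_5 = [0, 47/64, 55/256, 5/128, 11/1024, 1/1024]  (j = 0..5)
p_6 = [0, 31/64, 213/512, 21/256, 29/2048, 13/4096, 1/4096]  (j = 0..6)
E[N_6] = Σ j·p_6(j) = 6703/4096;  E[N_6²] = Σ j²·p_6(j) = 13113/4096
Var[N_6] = 13113/4096 − (6703/4096)² = 8780639/16777216

8780639/16777216


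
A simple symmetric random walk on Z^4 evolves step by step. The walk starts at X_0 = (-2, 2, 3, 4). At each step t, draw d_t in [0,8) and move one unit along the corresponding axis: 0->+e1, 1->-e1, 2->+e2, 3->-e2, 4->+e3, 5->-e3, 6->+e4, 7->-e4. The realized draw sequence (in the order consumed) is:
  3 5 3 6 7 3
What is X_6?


t=0: X=(-2, 2, 3, 4), d=3 → -e2, X_1=(-2, 1, 3, 4)
t=1: X=(-2, 1, 3, 4), d=5 → -e3, X_2=(-2, 1, 2, 4)
t=2: X=(-2, 1, 2, 4), d=3 → -e2, X_3=(-2, 0, 2, 4)
t=3: X=(-2, 0, 2, 4), d=6 → +e4, X_4=(-2, 0, 2, 5)
t=4: X=(-2, 0, 2, 5), d=7 → -e4, X_5=(-2, 0, 2, 4)
t=5: X=(-2, 0, 2, 4), d=3 → -e2, X_6=(-2, -1, 2, 4)

(-2, -1, 2, 4)


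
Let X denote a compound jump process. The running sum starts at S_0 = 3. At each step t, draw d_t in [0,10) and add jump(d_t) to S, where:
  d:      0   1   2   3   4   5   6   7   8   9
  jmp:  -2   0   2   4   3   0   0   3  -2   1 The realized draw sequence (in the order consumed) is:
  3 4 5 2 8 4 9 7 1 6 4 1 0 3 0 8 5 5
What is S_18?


t=0: S=3, d=3, jump=4, S_1=7
t=1: S=7, d=4, jump=3, S_2=10
t=2: S=10, d=5, jump=0, S_3=10
t=3: S=10, d=2, jump=2, S_4=12
t=4: S=12, d=8, jump=-2, S_5=10
t=5: S=10, d=4, jump=3, S_6=13
t=6: S=13, d=9, jump=1, S_7=14
t=7: S=14, d=7, jump=3, S_8=17
t=8: S=17, d=1, jump=0, S_9=17
t=9: S=17, d=6, jump=0, S_10=17
t=10: S=17, d=4, jump=3, S_11=20
t=11: S=20, d=1, jump=0, S_12=20
t=12: S=20, d=0, jump=-2, S_13=18
t=13: S=18, d=3, jump=4, S_14=22
t=14: S=22, d=0, jump=-2, S_15=20
t=15: S=20, d=8, jump=-2, S_16=18
t=16: S=18, d=5, jump=0, S_17=18
t=17: S=18, d=5, jump=0, S_18=18

18


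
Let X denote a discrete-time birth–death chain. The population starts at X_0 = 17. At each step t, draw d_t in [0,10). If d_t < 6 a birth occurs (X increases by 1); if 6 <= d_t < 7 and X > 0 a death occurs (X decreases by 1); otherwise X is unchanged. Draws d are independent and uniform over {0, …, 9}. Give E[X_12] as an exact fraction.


X can drop by at most 1 per step and X_0 = 17 > T = 12, so X_t >= 17 − t >= 5 > 0 for every t <= 12: the floor at 0 (the 'and X > 0' condition) never binds. Hence X_12 = X_0 + Σ_{t<12} Y_t with i.i.d. increments Y_t = y(d_t) ∈ {+1, −1, 0}.
Outcome values over d=0..9: [1, 1, 1, 1, 1, 1, -1, 0, 0, 0]
Σy = 5, Σy² = 7, M = 10
μ = 5/10 = 1/2,  σ² = 7/10 − (1/2)² = 9/20
E[X_12] = 17 + 12·(1/2) = 23

23


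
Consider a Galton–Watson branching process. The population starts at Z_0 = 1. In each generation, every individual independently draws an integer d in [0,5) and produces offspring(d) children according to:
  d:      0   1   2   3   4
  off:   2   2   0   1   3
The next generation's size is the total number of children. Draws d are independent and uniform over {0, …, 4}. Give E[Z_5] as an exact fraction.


Outcome values over d=0..4: [2, 2, 0, 1, 3]
Σy = 8, Σy² = 18, M = 5
μ = 8/5 = 8/5,  σ² = 18/5 − (8/5)² = 26/25
E[Z_0] = 1
E[Z_1] = 8/5·E[Z_0] = 8/5
E[Z_2] = 8/5·E[Z_1] = 64/25
E[Z_3] = 8/5·E[Z_2] = 512/125
E[Z_4] = 8/5·E[Z_3] = 4096/625
E[Z_5] = 8/5·E[Z_4] = 32768/3125

32768/3125


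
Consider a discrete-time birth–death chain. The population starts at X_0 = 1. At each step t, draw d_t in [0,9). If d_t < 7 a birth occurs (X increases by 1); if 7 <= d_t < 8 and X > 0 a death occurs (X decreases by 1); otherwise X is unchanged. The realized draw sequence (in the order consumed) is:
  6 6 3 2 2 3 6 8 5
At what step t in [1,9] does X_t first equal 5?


t=0: X=1, d=6 → birth, X_1=2
t=1: X=2, d=6 → birth, X_2=3
t=2: X=3, d=3 → birth, X_3=4
t=3: X=4, d=2 → birth, X_4=5
t=4: X=5, d=2 → birth, X_5=6
t=5: X=6, d=3 → birth, X_6=7
t=6: X=7, d=6 → birth, X_7=8
t=7: X=8, d=8 → hold, X_8=8
t=8: X=8, d=5 → birth, X_9=9

4


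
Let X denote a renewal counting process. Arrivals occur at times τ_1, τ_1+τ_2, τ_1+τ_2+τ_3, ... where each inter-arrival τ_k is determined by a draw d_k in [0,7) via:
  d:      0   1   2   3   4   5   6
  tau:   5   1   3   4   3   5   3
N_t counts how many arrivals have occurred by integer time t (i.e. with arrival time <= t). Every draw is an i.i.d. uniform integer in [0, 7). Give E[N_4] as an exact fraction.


Inter-arrival values over d=0..6: [5, 1, 3, 4, 3, 5, 3]
Each d has probability 1/7, so the pmf of τ is: f(1) = 1/7, f(3) = 3/7, f(4) = 1/7, f(5) = 2/7
Renewal equation for m(n) = E[N_n]: condition on τ_1 = k (if k <= n, one arrival plus a fresh copy on the remaining n−k steps): m(n) = F(n) + Σ_{k<=n} f(k)·m(n−k), where F(n) = P(τ <= n) and m(0) = 0
m(1) = F(1) = 1/7
m(2) = F(2) + f(1)·m(1) = 1/7 + 1/7·1/7 = 8/49
m(3) = F(3) + f(1)·m(2) = 4/7 + 1/7·8/49 = 204/343
m(4) = F(4) + f(1)·m(3) + f(3)·m(1) = 5/7 + 1/7·204/343 + 3/7·1/7 = 2066/2401
E[N_4] = m(4) = 2066/2401

2066/2401


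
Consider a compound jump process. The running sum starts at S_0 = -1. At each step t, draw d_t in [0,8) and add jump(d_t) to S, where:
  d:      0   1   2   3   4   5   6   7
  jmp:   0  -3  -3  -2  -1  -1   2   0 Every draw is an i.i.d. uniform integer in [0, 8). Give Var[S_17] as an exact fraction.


85/2

Outcome values over d=0..7: [0, -3, -3, -2, -1, -1, 2, 0]
Σy = -8, Σy² = 28, M = 8
μ = -8/8 = -1,  σ² = 28/8 − (-1)² = 5/2
Independent increments: Var[S_17] = 17·σ² = 17·(5/2) = 85/2


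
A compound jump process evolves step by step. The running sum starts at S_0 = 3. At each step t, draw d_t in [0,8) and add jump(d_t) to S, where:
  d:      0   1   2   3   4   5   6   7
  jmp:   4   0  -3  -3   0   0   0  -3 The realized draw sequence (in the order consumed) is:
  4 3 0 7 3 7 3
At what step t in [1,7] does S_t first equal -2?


5

t=0: S=3, d=4, jump=0, S_1=3
t=1: S=3, d=3, jump=-3, S_2=0
t=2: S=0, d=0, jump=4, S_3=4
t=3: S=4, d=7, jump=-3, S_4=1
t=4: S=1, d=3, jump=-3, S_5=-2
t=5: S=-2, d=7, jump=-3, S_6=-5
t=6: S=-5, d=3, jump=-3, S_7=-8


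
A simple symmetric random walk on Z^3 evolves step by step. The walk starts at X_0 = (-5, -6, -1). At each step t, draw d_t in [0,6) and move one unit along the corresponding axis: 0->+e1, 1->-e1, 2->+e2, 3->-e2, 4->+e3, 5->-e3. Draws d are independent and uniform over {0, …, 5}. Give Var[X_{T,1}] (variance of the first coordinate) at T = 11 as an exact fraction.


Outcome values over d=0..5: [1, -1, 0, 0, 0, 0]
Σy = 0, Σy² = 2, M = 6
μ = 0/6 = 0,  σ² = 2/6 − (0)² = 1/3
Independent increments: Var[X_11] = 11·σ² = 11·(1/3) = 11/3

11/3


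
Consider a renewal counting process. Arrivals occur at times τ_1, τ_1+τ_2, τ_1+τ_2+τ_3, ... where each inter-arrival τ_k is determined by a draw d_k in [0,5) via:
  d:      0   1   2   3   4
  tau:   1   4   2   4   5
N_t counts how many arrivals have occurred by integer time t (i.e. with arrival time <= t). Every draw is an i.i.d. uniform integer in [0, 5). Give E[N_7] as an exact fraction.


149561/78125

Inter-arrival values over d=0..4: [1, 4, 2, 4, 5]
Each d has probability 1/5, so the pmf of τ is: f(1) = 1/5, f(2) = 1/5, f(4) = 2/5, f(5) = 1/5
Renewal equation for m(n) = E[N_n]: condition on τ_1 = k (if k <= n, one arrival plus a fresh copy on the remaining n−k steps): m(n) = F(n) + Σ_{k<=n} f(k)·m(n−k), where F(n) = P(τ <= n) and m(0) = 0
m(1) = F(1) = 1/5
m(2) = F(2) + f(1)·m(1) = 2/5 + 1/5·1/5 = 11/25
m(3) = F(3) + f(1)·m(2) + f(2)·m(1) = 2/5 + 1/5·11/25 + 1/5·1/5 = 66/125
m(4) = F(4) + f(1)·m(3) + f(2)·m(2) = 4/5 + 1/5·66/125 + 1/5·11/25 = 621/625
m(5) = F(5) + f(1)·m(4) + f(2)·m(3) + f(4)·m(1) = 1 + 1/5·621/625 + 1/5·66/125 + 2/5·1/5 = 4326/3125
m(6) = F(6) + f(1)·m(5) + f(2)·m(4) + f(4)·m(2) + f(5)·m(1) = 1 + 1/5·4326/3125 + 1/5·621/625 + 2/5·11/25 + 1/5·1/5 = 26431/15625
m(7) = F(7) + f(1)·m(6) + f(2)·m(5) + f(4)·m(3) + f(5)·m(2) = 1 + 1/5·26431/15625 + 1/5·4326/3125 + 2/5·66/125 + 1/5·11/25 = 149561/78125
E[N_7] = m(7) = 149561/78125


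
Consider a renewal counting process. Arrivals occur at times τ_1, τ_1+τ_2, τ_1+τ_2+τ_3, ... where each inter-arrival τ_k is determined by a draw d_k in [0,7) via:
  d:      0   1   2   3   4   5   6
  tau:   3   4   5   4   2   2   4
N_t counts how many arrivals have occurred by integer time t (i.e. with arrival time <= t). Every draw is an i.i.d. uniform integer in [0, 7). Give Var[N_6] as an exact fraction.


34628/117649

Inter-arrival values over d=0..6: [3, 4, 5, 4, 2, 2, 4]
Each d has probability 1/7, so the pmf of τ is: f(2) = 2/7, f(3) = 1/7, f(4) = 3/7, f(5) = 1/7
Let p_n(j) = P(N_n = j), with p_0 = [1]. Condition on τ_1: p_n(0) = P(τ > n), and for j >= 1, p_n(j) = Σ_{k<=n} f(k)·p_{n−k}(j−1)
p_1 = [1]  (j = 0)
p_2 = [5/7, 2/7]  (j = 0..1)
p_3 = [4/7, 3/7]  (j = 0..1)
p_4 = [1/7, 38/49, 4/49]  (j = 0..2)
p_5 = [0, 41/49, 8/49]  (j = 0..2)
p_6 = [0, 4/7, 139/343, 8/343]  (j = 0..3)
E[N_6] = Σ j·p_6(j) = 498/343;  E[N_6²] = Σ j²·p_6(j) = 824/343
Var[N_6] = 824/343 − (498/343)² = 34628/117649


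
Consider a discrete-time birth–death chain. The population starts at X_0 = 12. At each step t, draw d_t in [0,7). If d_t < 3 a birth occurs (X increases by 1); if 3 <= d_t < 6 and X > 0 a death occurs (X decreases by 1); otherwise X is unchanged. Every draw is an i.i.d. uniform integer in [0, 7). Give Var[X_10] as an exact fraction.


X can drop by at most 1 per step and X_0 = 12 > T = 10, so X_t >= 12 − t >= 2 > 0 for every t <= 10: the floor at 0 (the 'and X > 0' condition) never binds. Hence X_10 = X_0 + Σ_{t<10} Y_t with i.i.d. increments Y_t = y(d_t) ∈ {+1, −1, 0}.
Outcome values over d=0..6: [1, 1, 1, -1, -1, -1, 0]
Σy = 0, Σy² = 6, M = 7
μ = 0/7 = 0,  σ² = 6/7 − (0)² = 6/7
Independent increments: Var[X_10] = 10·σ² = 10·(6/7) = 60/7

60/7


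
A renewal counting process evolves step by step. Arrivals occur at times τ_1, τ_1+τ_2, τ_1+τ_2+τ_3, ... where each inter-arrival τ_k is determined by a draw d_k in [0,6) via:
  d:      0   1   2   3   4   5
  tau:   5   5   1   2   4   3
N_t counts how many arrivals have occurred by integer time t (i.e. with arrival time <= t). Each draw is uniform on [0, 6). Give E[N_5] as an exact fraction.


Inter-arrival values over d=0..5: [5, 5, 1, 2, 4, 3]
Each d has probability 1/6, so the pmf of τ is: f(1) = 1/6, f(2) = 1/6, f(3) = 1/6, f(4) = 1/6, f(5) = 1/3
Renewal equation for m(n) = E[N_n]: condition on τ_1 = k (if k <= n, one arrival plus a fresh copy on the remaining n−k steps): m(n) = F(n) + Σ_{k<=n} f(k)·m(n−k), where F(n) = P(τ <= n) and m(0) = 0
m(1) = F(1) = 1/6
m(2) = F(2) + f(1)·m(1) = 1/3 + 1/6·1/6 = 13/36
m(3) = F(3) + f(1)·m(2) + f(2)·m(1) = 1/2 + 1/6·13/36 + 1/6·1/6 = 127/216
m(4) = F(4) + f(1)·m(3) + f(2)·m(2) + f(3)·m(1) = 2/3 + 1/6·127/216 + 1/6·13/36 + 1/6·1/6 = 1105/1296
m(5) = F(5) + f(1)·m(4) + f(2)·m(3) + f(3)·m(2) + f(4)·m(1) = 1 + 1/6·1105/1296 + 1/6·127/216 + 1/6·13/36 + 1/6·1/6 = 10327/7776
E[N_5] = m(5) = 10327/7776

10327/7776


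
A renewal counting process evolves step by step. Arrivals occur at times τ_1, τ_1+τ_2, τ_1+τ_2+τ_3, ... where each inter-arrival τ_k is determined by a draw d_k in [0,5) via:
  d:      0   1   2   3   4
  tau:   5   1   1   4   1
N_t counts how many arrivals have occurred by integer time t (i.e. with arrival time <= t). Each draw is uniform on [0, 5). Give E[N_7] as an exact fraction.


229907/78125

Inter-arrival values over d=0..4: [5, 1, 1, 4, 1]
Each d has probability 1/5, so the pmf of τ is: f(1) = 3/5, f(4) = 1/5, f(5) = 1/5
Renewal equation for m(n) = E[N_n]: condition on τ_1 = k (if k <= n, one arrival plus a fresh copy on the remaining n−k steps): m(n) = F(n) + Σ_{k<=n} f(k)·m(n−k), where F(n) = P(τ <= n) and m(0) = 0
m(1) = F(1) = 3/5
m(2) = F(2) + f(1)·m(1) = 3/5 + 3/5·3/5 = 24/25
m(3) = F(3) + f(1)·m(2) = 3/5 + 3/5·24/25 = 147/125
m(4) = F(4) + f(1)·m(3) = 4/5 + 3/5·147/125 = 941/625
m(5) = F(5) + f(1)·m(4) + f(4)·m(1) = 1 + 3/5·941/625 + 1/5·3/5 = 6323/3125
m(6) = F(6) + f(1)·m(5) + f(4)·m(2) + f(5)·m(1) = 1 + 3/5·6323/3125 + 1/5·24/25 + 1/5·3/5 = 39469/15625
m(7) = F(7) + f(1)·m(6) + f(4)·m(3) + f(5)·m(2) = 1 + 3/5·39469/15625 + 1/5·147/125 + 1/5·24/25 = 229907/78125
E[N_7] = m(7) = 229907/78125


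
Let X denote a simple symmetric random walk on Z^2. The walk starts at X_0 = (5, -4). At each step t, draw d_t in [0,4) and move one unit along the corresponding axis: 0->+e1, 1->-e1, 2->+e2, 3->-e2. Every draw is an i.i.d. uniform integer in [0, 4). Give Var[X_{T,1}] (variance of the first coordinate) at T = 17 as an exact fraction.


17/2

Outcome values over d=0..3: [1, -1, 0, 0]
Σy = 0, Σy² = 2, M = 4
μ = 0/4 = 0,  σ² = 2/4 − (0)² = 1/2
Independent increments: Var[X_17] = 17·σ² = 17·(1/2) = 17/2


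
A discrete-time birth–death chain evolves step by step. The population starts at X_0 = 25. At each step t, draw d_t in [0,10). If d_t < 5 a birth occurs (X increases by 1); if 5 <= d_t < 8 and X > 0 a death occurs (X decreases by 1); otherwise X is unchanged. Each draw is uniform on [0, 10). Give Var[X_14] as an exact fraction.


X can drop by at most 1 per step and X_0 = 25 > T = 14, so X_t >= 25 − t >= 11 > 0 for every t <= 14: the floor at 0 (the 'and X > 0' condition) never binds. Hence X_14 = X_0 + Σ_{t<14} Y_t with i.i.d. increments Y_t = y(d_t) ∈ {+1, −1, 0}.
Outcome values over d=0..9: [1, 1, 1, 1, 1, -1, -1, -1, 0, 0]
Σy = 2, Σy² = 8, M = 10
μ = 2/10 = 1/5,  σ² = 8/10 − (1/5)² = 19/25
Independent increments: Var[X_14] = 14·σ² = 14·(19/25) = 266/25

266/25


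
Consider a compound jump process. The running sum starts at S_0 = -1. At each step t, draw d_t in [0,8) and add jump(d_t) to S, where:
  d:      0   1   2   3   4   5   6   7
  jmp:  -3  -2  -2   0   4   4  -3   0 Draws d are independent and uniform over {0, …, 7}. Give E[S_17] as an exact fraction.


-21/4

Outcome values over d=0..7: [-3, -2, -2, 0, 4, 4, -3, 0]
Σy = -2, Σy² = 58, M = 8
μ = -2/8 = -1/4,  σ² = 58/8 − (-1/4)² = 115/16
E[S_17] = -1 + 17·(-1/4) = -21/4


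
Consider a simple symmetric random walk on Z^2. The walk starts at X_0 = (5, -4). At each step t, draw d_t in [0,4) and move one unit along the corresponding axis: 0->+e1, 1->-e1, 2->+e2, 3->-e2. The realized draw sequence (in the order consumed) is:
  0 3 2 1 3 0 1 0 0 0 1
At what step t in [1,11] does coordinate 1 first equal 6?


1

t=0: X=(5, -4), d=0 → +e1, X_1=(6, -4)
t=1: X=(6, -4), d=3 → -e2, X_2=(6, -5)
t=2: X=(6, -5), d=2 → +e2, X_3=(6, -4)
t=3: X=(6, -4), d=1 → -e1, X_4=(5, -4)
t=4: X=(5, -4), d=3 → -e2, X_5=(5, -5)
t=5: X=(5, -5), d=0 → +e1, X_6=(6, -5)
t=6: X=(6, -5), d=1 → -e1, X_7=(5, -5)
t=7: X=(5, -5), d=0 → +e1, X_8=(6, -5)
t=8: X=(6, -5), d=0 → +e1, X_9=(7, -5)
t=9: X=(7, -5), d=0 → +e1, X_10=(8, -5)
t=10: X=(8, -5), d=1 → -e1, X_11=(7, -5)


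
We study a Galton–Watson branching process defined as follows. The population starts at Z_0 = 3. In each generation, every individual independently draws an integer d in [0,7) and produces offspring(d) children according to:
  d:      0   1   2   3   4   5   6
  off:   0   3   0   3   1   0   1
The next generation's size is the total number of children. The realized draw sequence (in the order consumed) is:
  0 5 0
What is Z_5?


gen 0: Z_0=3, draws=[0, 5, 0], offspring=[0, 0, 0], Z_1=0
gen 1: Z_1=0, draws=[], offspring=[], Z_2=0
gen 2: Z_2=0, draws=[], offspring=[], Z_3=0
gen 3: Z_3=0, draws=[], offspring=[], Z_4=0
gen 4: Z_4=0, draws=[], offspring=[], Z_5=0

0


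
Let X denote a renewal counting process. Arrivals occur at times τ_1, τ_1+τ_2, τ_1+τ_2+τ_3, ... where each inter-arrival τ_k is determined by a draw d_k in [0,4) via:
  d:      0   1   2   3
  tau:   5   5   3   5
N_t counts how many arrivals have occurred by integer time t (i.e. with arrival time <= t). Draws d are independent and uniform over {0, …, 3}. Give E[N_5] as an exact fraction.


1

Inter-arrival values over d=0..3: [5, 5, 3, 5]
Each d has probability 1/4, so the pmf of τ is: f(3) = 1/4, f(5) = 3/4
Renewal equation for m(n) = E[N_n]: condition on τ_1 = k (if k <= n, one arrival plus a fresh copy on the remaining n−k steps): m(n) = F(n) + Σ_{k<=n} f(k)·m(n−k), where F(n) = P(τ <= n) and m(0) = 0
m(1) = F(1) = 0
m(2) = F(2) = 0
m(3) = F(3) = 1/4
m(4) = F(4) = 1/4
m(5) = F(5) = 1
E[N_5] = m(5) = 1


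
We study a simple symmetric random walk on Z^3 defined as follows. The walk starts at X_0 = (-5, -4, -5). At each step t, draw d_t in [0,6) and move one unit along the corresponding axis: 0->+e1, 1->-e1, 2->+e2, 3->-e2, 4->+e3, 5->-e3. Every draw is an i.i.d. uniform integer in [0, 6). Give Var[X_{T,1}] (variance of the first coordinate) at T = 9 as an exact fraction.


3

Outcome values over d=0..5: [1, -1, 0, 0, 0, 0]
Σy = 0, Σy² = 2, M = 6
μ = 0/6 = 0,  σ² = 2/6 − (0)² = 1/3
Independent increments: Var[X_9] = 9·σ² = 9·(1/3) = 3


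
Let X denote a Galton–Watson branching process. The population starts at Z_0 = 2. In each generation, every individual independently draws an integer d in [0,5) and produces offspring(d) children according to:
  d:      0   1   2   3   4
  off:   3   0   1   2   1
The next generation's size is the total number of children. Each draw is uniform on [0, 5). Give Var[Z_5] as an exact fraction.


Outcome values over d=0..4: [3, 0, 1, 2, 1]
Σy = 7, Σy² = 15, M = 5
μ = 7/5 = 7/5,  σ² = 15/5 − (7/5)² = 26/25
V_0 = 0, E_0 = 2
V_1 = 26/25·E_0 + (7/5)²·V_0 = 52/25;  E_1 = 14/5
V_2 = 26/25·E_1 + (7/5)²·V_1 = 4368/625;  E_2 = 98/25
V_3 = 26/25·E_2 + (7/5)²·V_2 = 277732/15625;  E_3 = 686/125
V_4 = 26/25·E_3 + (7/5)²·V_3 = 15838368/390625;  E_4 = 4802/625
V_5 = 26/25·E_4 + (7/5)²·V_4 = 854112532/9765625;  E_5 = 33614/3125

854112532/9765625


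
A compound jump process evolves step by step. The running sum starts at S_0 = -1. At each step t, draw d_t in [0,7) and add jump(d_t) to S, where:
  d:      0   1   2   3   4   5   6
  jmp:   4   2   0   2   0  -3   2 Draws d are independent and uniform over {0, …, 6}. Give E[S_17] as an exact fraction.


Outcome values over d=0..6: [4, 2, 0, 2, 0, -3, 2]
Σy = 7, Σy² = 37, M = 7
μ = 7/7 = 1,  σ² = 37/7 − (1)² = 30/7
E[S_17] = -1 + 17·(1) = 16

16


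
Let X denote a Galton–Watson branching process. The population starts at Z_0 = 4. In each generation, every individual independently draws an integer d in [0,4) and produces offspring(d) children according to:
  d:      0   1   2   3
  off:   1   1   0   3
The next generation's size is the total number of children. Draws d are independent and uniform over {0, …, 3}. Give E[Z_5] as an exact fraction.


Outcome values over d=0..3: [1, 1, 0, 3]
Σy = 5, Σy² = 11, M = 4
μ = 5/4 = 5/4,  σ² = 11/4 − (5/4)² = 19/16
E[Z_0] = 4
E[Z_1] = 5/4·E[Z_0] = 5
E[Z_2] = 5/4·E[Z_1] = 25/4
E[Z_3] = 5/4·E[Z_2] = 125/16
E[Z_4] = 5/4·E[Z_3] = 625/64
E[Z_5] = 5/4·E[Z_4] = 3125/256

3125/256


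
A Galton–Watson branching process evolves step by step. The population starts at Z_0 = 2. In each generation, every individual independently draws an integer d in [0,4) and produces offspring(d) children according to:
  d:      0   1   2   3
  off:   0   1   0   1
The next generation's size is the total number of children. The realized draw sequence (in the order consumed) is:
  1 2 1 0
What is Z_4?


gen 0: Z_0=2, draws=[1, 2], offspring=[1, 0], Z_1=1
gen 1: Z_1=1, draws=[1], offspring=[1], Z_2=1
gen 2: Z_2=1, draws=[0], offspring=[0], Z_3=0
gen 3: Z_3=0, draws=[], offspring=[], Z_4=0

0


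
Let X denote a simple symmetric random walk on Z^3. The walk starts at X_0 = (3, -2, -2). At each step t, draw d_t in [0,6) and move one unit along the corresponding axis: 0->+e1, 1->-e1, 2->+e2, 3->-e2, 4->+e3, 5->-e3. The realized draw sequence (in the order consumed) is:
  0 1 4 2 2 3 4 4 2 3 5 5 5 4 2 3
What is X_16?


(3, -1, -1)

t=0: X=(3, -2, -2), d=0 → +e1, X_1=(4, -2, -2)
t=1: X=(4, -2, -2), d=1 → -e1, X_2=(3, -2, -2)
t=2: X=(3, -2, -2), d=4 → +e3, X_3=(3, -2, -1)
t=3: X=(3, -2, -1), d=2 → +e2, X_4=(3, -1, -1)
t=4: X=(3, -1, -1), d=2 → +e2, X_5=(3, 0, -1)
t=5: X=(3, 0, -1), d=3 → -e2, X_6=(3, -1, -1)
t=6: X=(3, -1, -1), d=4 → +e3, X_7=(3, -1, 0)
t=7: X=(3, -1, 0), d=4 → +e3, X_8=(3, -1, 1)
t=8: X=(3, -1, 1), d=2 → +e2, X_9=(3, 0, 1)
t=9: X=(3, 0, 1), d=3 → -e2, X_10=(3, -1, 1)
t=10: X=(3, -1, 1), d=5 → -e3, X_11=(3, -1, 0)
t=11: X=(3, -1, 0), d=5 → -e3, X_12=(3, -1, -1)
t=12: X=(3, -1, -1), d=5 → -e3, X_13=(3, -1, -2)
t=13: X=(3, -1, -2), d=4 → +e3, X_14=(3, -1, -1)
t=14: X=(3, -1, -1), d=2 → +e2, X_15=(3, 0, -1)
t=15: X=(3, 0, -1), d=3 → -e2, X_16=(3, -1, -1)


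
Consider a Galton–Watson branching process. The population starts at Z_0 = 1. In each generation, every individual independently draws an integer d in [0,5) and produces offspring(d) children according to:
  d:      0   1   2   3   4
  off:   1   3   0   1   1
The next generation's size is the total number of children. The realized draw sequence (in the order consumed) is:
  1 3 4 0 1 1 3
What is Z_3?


7

gen 0: Z_0=1, draws=[1], offspring=[3], Z_1=3
gen 1: Z_1=3, draws=[3, 4, 0], offspring=[1, 1, 1], Z_2=3
gen 2: Z_2=3, draws=[1, 1, 3], offspring=[3, 3, 1], Z_3=7


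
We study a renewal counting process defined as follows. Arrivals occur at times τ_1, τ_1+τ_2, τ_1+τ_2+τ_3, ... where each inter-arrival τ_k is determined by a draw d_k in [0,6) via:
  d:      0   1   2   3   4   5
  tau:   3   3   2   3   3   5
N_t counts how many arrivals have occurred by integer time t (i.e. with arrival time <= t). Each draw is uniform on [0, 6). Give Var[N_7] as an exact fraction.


Inter-arrival values over d=0..5: [3, 3, 2, 3, 3, 5]
Each d has probability 1/6, so the pmf of τ is: f(2) = 1/6, f(3) = 2/3, f(5) = 1/6
Let p_n(j) = P(N_n = j), with p_0 = [1]. Condition on τ_1: p_n(0) = P(τ > n), and for j >= 1, p_n(j) = Σ_{k<=n} f(k)·p_{n−k}(j−1)
p_1 = [1]  (j = 0)
p_2 = [5/6, 1/6]  (j = 0..1)
p_3 = [1/6, 5/6]  (j = 0..1)
p_4 = [1/6, 29/36, 1/36]  (j = 0..2)
p_5 = [0, 3/4, 1/4]  (j = 0..2)
p_6 = [0, 11/36, 149/216, 1/216]  (j = 0..3)
p_7 = [0, 1/4, 149/216, 13/216]  (j = 0..3)
E[N_7] = Σ j·p_7(j) = 391/216;  E[N_7²] = Σ j²·p_7(j) = 767/216
Var[N_7] = 767/216 − (391/216)² = 12791/46656

12791/46656


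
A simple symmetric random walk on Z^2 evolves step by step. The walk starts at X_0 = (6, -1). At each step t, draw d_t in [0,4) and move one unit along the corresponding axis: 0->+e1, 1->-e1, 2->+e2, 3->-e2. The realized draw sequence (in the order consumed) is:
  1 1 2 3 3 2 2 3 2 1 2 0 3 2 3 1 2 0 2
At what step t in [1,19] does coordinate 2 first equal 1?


t=0: X=(6, -1), d=1 → -e1, X_1=(5, -1)
t=1: X=(5, -1), d=1 → -e1, X_2=(4, -1)
t=2: X=(4, -1), d=2 → +e2, X_3=(4, 0)
t=3: X=(4, 0), d=3 → -e2, X_4=(4, -1)
t=4: X=(4, -1), d=3 → -e2, X_5=(4, -2)
t=5: X=(4, -2), d=2 → +e2, X_6=(4, -1)
t=6: X=(4, -1), d=2 → +e2, X_7=(4, 0)
t=7: X=(4, 0), d=3 → -e2, X_8=(4, -1)
t=8: X=(4, -1), d=2 → +e2, X_9=(4, 0)
t=9: X=(4, 0), d=1 → -e1, X_10=(3, 0)
t=10: X=(3, 0), d=2 → +e2, X_11=(3, 1)
t=11: X=(3, 1), d=0 → +e1, X_12=(4, 1)
t=12: X=(4, 1), d=3 → -e2, X_13=(4, 0)
t=13: X=(4, 0), d=2 → +e2, X_14=(4, 1)
t=14: X=(4, 1), d=3 → -e2, X_15=(4, 0)
t=15: X=(4, 0), d=1 → -e1, X_16=(3, 0)
t=16: X=(3, 0), d=2 → +e2, X_17=(3, 1)
t=17: X=(3, 1), d=0 → +e1, X_18=(4, 1)
t=18: X=(4, 1), d=2 → +e2, X_19=(4, 2)

11


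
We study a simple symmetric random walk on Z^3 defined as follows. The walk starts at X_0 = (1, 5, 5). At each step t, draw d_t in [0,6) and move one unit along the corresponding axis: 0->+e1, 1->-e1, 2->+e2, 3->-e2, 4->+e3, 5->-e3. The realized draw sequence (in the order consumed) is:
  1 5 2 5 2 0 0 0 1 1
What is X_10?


(1, 7, 3)

t=0: X=(1, 5, 5), d=1 → -e1, X_1=(0, 5, 5)
t=1: X=(0, 5, 5), d=5 → -e3, X_2=(0, 5, 4)
t=2: X=(0, 5, 4), d=2 → +e2, X_3=(0, 6, 4)
t=3: X=(0, 6, 4), d=5 → -e3, X_4=(0, 6, 3)
t=4: X=(0, 6, 3), d=2 → +e2, X_5=(0, 7, 3)
t=5: X=(0, 7, 3), d=0 → +e1, X_6=(1, 7, 3)
t=6: X=(1, 7, 3), d=0 → +e1, X_7=(2, 7, 3)
t=7: X=(2, 7, 3), d=0 → +e1, X_8=(3, 7, 3)
t=8: X=(3, 7, 3), d=1 → -e1, X_9=(2, 7, 3)
t=9: X=(2, 7, 3), d=1 → -e1, X_10=(1, 7, 3)


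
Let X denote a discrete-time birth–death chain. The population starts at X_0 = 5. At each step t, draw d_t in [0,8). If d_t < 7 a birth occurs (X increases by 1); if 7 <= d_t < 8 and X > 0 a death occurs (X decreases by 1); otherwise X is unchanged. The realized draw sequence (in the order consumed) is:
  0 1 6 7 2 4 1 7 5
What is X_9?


10

t=0: X=5, d=0 → birth, X_1=6
t=1: X=6, d=1 → birth, X_2=7
t=2: X=7, d=6 → birth, X_3=8
t=3: X=8, d=7 → death, X_4=7
t=4: X=7, d=2 → birth, X_5=8
t=5: X=8, d=4 → birth, X_6=9
t=6: X=9, d=1 → birth, X_7=10
t=7: X=10, d=7 → death, X_8=9
t=8: X=9, d=5 → birth, X_9=10


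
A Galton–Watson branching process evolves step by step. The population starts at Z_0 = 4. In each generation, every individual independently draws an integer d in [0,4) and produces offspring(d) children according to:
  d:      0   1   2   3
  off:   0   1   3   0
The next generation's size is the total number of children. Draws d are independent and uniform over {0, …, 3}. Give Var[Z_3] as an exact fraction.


18

Outcome values over d=0..3: [0, 1, 3, 0]
Σy = 4, Σy² = 10, M = 4
μ = 4/4 = 1,  σ² = 10/4 − (1)² = 3/2
V_0 = 0, E_0 = 4
V_1 = 3/2·E_0 + (1)²·V_0 = 6;  E_1 = 4
V_2 = 3/2·E_1 + (1)²·V_1 = 12;  E_2 = 4
V_3 = 3/2·E_2 + (1)²·V_2 = 18;  E_3 = 4


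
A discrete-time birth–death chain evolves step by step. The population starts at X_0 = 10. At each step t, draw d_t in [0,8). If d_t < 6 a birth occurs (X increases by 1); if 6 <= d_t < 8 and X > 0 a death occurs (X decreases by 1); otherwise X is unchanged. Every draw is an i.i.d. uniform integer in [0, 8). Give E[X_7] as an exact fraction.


27/2

X can drop by at most 1 per step and X_0 = 10 > T = 7, so X_t >= 10 − t >= 3 > 0 for every t <= 7: the floor at 0 (the 'and X > 0' condition) never binds. Hence X_7 = X_0 + Σ_{t<7} Y_t with i.i.d. increments Y_t = y(d_t) ∈ {+1, −1, 0}.
Outcome values over d=0..7: [1, 1, 1, 1, 1, 1, -1, -1]
Σy = 4, Σy² = 8, M = 8
μ = 4/8 = 1/2,  σ² = 8/8 − (1/2)² = 3/4
E[X_7] = 10 + 7·(1/2) = 27/2


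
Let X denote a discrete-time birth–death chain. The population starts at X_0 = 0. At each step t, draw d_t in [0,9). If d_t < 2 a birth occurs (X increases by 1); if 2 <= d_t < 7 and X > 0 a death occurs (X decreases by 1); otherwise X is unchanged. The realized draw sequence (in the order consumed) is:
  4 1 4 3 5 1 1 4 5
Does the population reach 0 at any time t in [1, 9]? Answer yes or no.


yes

t=0: X=0, d=4 → hold, X_1=0
t=1: X=0, d=1 → birth, X_2=1
t=2: X=1, d=4 → death, X_3=0
t=3: X=0, d=3 → hold, X_4=0
t=4: X=0, d=5 → hold, X_5=0
t=5: X=0, d=1 → birth, X_6=1
t=6: X=1, d=1 → birth, X_7=2
t=7: X=2, d=4 → death, X_8=1
t=8: X=1, d=5 → death, X_9=0


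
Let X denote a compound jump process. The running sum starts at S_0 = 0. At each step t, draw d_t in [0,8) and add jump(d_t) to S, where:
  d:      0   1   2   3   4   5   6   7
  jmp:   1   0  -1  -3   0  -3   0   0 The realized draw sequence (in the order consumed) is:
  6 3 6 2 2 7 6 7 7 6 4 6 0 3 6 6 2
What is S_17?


-8

t=0: S=0, d=6, jump=0, S_1=0
t=1: S=0, d=3, jump=-3, S_2=-3
t=2: S=-3, d=6, jump=0, S_3=-3
t=3: S=-3, d=2, jump=-1, S_4=-4
t=4: S=-4, d=2, jump=-1, S_5=-5
t=5: S=-5, d=7, jump=0, S_6=-5
t=6: S=-5, d=6, jump=0, S_7=-5
t=7: S=-5, d=7, jump=0, S_8=-5
t=8: S=-5, d=7, jump=0, S_9=-5
t=9: S=-5, d=6, jump=0, S_10=-5
t=10: S=-5, d=4, jump=0, S_11=-5
t=11: S=-5, d=6, jump=0, S_12=-5
t=12: S=-5, d=0, jump=1, S_13=-4
t=13: S=-4, d=3, jump=-3, S_14=-7
t=14: S=-7, d=6, jump=0, S_15=-7
t=15: S=-7, d=6, jump=0, S_16=-7
t=16: S=-7, d=2, jump=-1, S_17=-8


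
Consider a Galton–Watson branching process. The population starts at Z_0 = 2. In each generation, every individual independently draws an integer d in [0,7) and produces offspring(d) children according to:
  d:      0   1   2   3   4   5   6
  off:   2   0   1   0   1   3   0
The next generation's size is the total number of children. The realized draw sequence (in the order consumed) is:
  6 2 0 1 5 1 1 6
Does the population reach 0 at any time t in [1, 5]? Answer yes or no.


yes

gen 0: Z_0=2, draws=[6, 2], offspring=[0, 1], Z_1=1
gen 1: Z_1=1, draws=[0], offspring=[2], Z_2=2
gen 2: Z_2=2, draws=[1, 5], offspring=[0, 3], Z_3=3
gen 3: Z_3=3, draws=[1, 1, 6], offspring=[0, 0, 0], Z_4=0
gen 4: Z_4=0, draws=[], offspring=[], Z_5=0


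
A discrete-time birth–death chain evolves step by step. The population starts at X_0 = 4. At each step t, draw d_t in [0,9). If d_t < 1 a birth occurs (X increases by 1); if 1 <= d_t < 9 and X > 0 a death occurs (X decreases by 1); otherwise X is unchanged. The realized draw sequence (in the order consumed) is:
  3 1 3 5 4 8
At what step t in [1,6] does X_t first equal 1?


t=0: X=4, d=3 → death, X_1=3
t=1: X=3, d=1 → death, X_2=2
t=2: X=2, d=3 → death, X_3=1
t=3: X=1, d=5 → death, X_4=0
t=4: X=0, d=4 → hold, X_5=0
t=5: X=0, d=8 → hold, X_6=0

3


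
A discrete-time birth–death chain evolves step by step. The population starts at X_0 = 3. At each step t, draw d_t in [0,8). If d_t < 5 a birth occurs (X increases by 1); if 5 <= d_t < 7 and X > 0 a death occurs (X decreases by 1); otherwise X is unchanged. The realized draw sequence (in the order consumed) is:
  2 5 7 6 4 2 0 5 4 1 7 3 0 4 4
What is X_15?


10

t=0: X=3, d=2 → birth, X_1=4
t=1: X=4, d=5 → death, X_2=3
t=2: X=3, d=7 → hold, X_3=3
t=3: X=3, d=6 → death, X_4=2
t=4: X=2, d=4 → birth, X_5=3
t=5: X=3, d=2 → birth, X_6=4
t=6: X=4, d=0 → birth, X_7=5
t=7: X=5, d=5 → death, X_8=4
t=8: X=4, d=4 → birth, X_9=5
t=9: X=5, d=1 → birth, X_10=6
t=10: X=6, d=7 → hold, X_11=6
t=11: X=6, d=3 → birth, X_12=7
t=12: X=7, d=0 → birth, X_13=8
t=13: X=8, d=4 → birth, X_14=9
t=14: X=9, d=4 → birth, X_15=10


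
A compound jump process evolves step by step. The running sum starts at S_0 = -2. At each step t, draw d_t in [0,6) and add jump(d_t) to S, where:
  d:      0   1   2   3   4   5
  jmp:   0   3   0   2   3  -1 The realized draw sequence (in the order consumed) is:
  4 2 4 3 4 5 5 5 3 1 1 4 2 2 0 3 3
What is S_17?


t=0: S=-2, d=4, jump=3, S_1=1
t=1: S=1, d=2, jump=0, S_2=1
t=2: S=1, d=4, jump=3, S_3=4
t=3: S=4, d=3, jump=2, S_4=6
t=4: S=6, d=4, jump=3, S_5=9
t=5: S=9, d=5, jump=-1, S_6=8
t=6: S=8, d=5, jump=-1, S_7=7
t=7: S=7, d=5, jump=-1, S_8=6
t=8: S=6, d=3, jump=2, S_9=8
t=9: S=8, d=1, jump=3, S_10=11
t=10: S=11, d=1, jump=3, S_11=14
t=11: S=14, d=4, jump=3, S_12=17
t=12: S=17, d=2, jump=0, S_13=17
t=13: S=17, d=2, jump=0, S_14=17
t=14: S=17, d=0, jump=0, S_15=17
t=15: S=17, d=3, jump=2, S_16=19
t=16: S=19, d=3, jump=2, S_17=21

21
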